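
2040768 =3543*576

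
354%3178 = 354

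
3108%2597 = 511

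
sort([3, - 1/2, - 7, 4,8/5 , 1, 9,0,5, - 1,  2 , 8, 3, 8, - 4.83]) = [ - 7, - 4.83, - 1, - 1/2,0,1,8/5,2,3 , 3,4, 5,8,8 , 9]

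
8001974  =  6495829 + 1506145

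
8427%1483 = 1012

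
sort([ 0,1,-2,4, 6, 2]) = [-2, 0, 1, 2, 4 , 6]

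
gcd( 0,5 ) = 5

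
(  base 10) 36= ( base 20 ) 1g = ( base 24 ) 1c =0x24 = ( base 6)100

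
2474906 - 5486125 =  - 3011219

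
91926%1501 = 365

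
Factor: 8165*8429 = 5^1*23^1*71^1*8429^1= 68822785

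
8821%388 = 285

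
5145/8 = 643 + 1/8 =643.12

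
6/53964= 1/8994 = 0.00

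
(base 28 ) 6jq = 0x148e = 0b1010010001110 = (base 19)EAI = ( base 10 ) 5262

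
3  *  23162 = 69486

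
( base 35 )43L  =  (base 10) 5026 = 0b1001110100010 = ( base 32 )4T2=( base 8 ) 11642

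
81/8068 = 81/8068 =0.01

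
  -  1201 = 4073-5274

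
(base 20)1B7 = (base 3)212020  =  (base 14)32B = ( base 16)273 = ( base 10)627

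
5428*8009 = 43472852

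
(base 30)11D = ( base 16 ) 3af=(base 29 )13F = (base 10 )943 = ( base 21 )22j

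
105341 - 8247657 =-8142316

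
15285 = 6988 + 8297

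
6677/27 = 6677/27 = 247.30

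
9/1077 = 3/359 = 0.01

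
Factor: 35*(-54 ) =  - 2^1*3^3*5^1*7^1=-1890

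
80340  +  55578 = 135918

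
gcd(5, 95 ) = 5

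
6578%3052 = 474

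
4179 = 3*1393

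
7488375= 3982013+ 3506362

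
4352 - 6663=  - 2311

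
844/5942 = 422/2971 = 0.14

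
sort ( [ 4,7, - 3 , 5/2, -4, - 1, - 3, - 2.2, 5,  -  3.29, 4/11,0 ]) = [-4, - 3.29,- 3, - 3,-2.2,-1,  0,  4/11,5/2, 4 , 5,  7]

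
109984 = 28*3928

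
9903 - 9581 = 322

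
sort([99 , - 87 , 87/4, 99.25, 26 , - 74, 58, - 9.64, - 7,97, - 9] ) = [ - 87, - 74, - 9.64, - 9, - 7, 87/4,  26,58 , 97 , 99 , 99.25 ]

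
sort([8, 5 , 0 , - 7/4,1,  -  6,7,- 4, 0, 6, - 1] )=[ - 6, - 4, - 7/4,  -  1, 0,0, 1,5,6 , 7, 8 ] 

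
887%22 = 7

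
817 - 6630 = - 5813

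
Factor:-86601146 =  - 2^1*1187^1*36479^1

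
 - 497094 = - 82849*6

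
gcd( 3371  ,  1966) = 1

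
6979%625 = 104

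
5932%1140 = 232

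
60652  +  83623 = 144275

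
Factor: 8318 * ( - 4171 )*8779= - 2^1*43^1 * 97^1*4159^1 * 8779^1= - 304581944462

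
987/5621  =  141/803= 0.18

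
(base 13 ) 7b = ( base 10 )102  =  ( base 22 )4e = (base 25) 42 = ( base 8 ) 146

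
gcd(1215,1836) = 27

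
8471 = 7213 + 1258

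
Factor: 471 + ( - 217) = 254  =  2^1 * 127^1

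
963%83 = 50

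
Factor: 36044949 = 3^1 * 563^1*21341^1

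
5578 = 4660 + 918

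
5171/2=5171/2 = 2585.50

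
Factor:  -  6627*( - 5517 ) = 36561159 = 3^3*47^2*613^1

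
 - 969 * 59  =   - 57171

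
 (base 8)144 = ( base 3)10201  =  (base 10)100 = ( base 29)3d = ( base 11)91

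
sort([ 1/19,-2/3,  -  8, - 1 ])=[-8, - 1, - 2/3, 1/19] 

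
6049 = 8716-2667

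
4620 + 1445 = 6065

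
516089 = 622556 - 106467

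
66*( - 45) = -2970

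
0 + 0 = 0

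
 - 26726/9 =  - 2970 +4/9 = -2969.56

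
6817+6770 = 13587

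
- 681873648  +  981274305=299400657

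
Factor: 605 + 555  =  1160  =  2^3*5^1*29^1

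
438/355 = 438/355= 1.23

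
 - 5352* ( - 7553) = 40423656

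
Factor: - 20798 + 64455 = 43657 = 149^1 * 293^1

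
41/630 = 41/630=0.07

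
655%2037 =655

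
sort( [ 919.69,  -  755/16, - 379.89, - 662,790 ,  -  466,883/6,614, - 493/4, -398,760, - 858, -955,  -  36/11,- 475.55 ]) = [ - 955 , - 858, - 662, - 475.55, - 466, - 398, - 379.89, -493/4, - 755/16, - 36/11, 883/6,614, 760,790, 919.69]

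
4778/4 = 2389/2 =1194.50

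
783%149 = 38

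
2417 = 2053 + 364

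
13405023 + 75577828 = 88982851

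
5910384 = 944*6261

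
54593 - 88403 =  - 33810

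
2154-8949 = -6795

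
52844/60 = 880 + 11/15 = 880.73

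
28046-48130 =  -20084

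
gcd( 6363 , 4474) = 1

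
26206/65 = 26206/65 = 403.17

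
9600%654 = 444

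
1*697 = 697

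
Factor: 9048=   2^3*3^1*13^1 * 29^1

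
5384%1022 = 274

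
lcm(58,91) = 5278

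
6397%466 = 339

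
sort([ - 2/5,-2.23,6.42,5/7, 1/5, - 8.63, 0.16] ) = [ - 8.63, - 2.23,  -  2/5, 0.16,  1/5, 5/7, 6.42]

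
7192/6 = 1198 + 2/3   =  1198.67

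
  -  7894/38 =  - 3947/19=-207.74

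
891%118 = 65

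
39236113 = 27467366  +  11768747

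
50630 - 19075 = 31555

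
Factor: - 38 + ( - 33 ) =-71  =  - 71^1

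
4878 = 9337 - 4459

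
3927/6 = 654 + 1/2 = 654.50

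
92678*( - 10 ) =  - 926780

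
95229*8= 761832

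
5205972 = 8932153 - 3726181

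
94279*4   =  377116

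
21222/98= 216+27/49 = 216.55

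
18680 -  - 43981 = 62661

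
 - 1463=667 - 2130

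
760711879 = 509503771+251208108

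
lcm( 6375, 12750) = 12750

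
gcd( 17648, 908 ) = 4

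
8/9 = 8/9 = 0.89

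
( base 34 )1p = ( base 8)73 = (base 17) 38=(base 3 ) 2012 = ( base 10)59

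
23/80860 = 23/80860=0.00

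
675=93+582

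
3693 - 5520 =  - 1827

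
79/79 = 1 = 1.00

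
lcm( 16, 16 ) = 16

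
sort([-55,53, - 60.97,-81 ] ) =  [ - 81, - 60.97,  -  55,53] 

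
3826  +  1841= 5667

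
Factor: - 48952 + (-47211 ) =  - 23^1*37^1*113^1 = - 96163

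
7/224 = 1/32 =0.03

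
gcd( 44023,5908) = 7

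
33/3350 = 33/3350 = 0.01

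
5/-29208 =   -  1 + 29203/29208 = -0.00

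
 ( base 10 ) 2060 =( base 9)2738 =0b100000001100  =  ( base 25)37a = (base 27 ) 2M8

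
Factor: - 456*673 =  - 306888 = - 2^3*3^1 * 19^1*673^1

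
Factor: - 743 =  - 743^1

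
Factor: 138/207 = 2^1 *3^ ( - 1) = 2/3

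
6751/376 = 6751/376 = 17.95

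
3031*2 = 6062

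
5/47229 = 5/47229 = 0.00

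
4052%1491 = 1070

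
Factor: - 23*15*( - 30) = 10350 = 2^1*3^2*5^2*23^1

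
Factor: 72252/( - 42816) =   -  27/16  =  - 2^ ( - 4 )*3^3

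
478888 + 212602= 691490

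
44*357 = 15708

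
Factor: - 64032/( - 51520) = 2^( - 1)*3^1 * 5^( -1) * 7^ (  -  1)*29^1 =87/70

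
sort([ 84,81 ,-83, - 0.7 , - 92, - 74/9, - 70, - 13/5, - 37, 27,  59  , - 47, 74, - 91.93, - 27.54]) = [ - 92, - 91.93, - 83,-70, - 47,-37,  -  27.54, - 74/9, - 13/5, - 0.7,27,59,  74 , 81,  84]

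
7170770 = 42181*170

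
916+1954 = 2870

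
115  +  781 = 896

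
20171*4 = 80684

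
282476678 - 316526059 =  - 34049381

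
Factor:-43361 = - 131^1*331^1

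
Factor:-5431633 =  - 2029^1*2677^1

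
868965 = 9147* 95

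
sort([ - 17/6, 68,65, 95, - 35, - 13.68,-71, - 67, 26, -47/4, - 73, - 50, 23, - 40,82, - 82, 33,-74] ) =[ - 82, - 74, - 73, - 71,-67, - 50,  -  40, - 35, - 13.68,  -  47/4, - 17/6,23,26, 33,65, 68,82, 95]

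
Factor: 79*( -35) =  - 5^1*7^1* 79^1 = -2765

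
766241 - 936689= -170448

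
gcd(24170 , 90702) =2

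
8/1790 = 4/895 = 0.00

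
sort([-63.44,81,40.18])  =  [ - 63.44, 40.18,  81]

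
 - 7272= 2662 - 9934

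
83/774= 83/774 = 0.11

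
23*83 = 1909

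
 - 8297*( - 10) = 82970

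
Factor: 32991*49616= 2^4 *3^1*7^2*443^1*  1571^1  =  1636881456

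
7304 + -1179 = 6125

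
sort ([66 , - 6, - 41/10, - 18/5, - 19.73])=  [  -  19.73, - 6 , - 41/10,  -  18/5, 66 ]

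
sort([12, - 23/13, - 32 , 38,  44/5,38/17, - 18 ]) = [ - 32,  -  18, - 23/13, 38/17, 44/5 , 12, 38]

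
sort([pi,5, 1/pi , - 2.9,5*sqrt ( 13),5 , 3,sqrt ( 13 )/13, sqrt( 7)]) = [ - 2.9,sqrt( 13 ) /13, 1/pi,sqrt(7 ),3,pi,5,  5 , 5 * sqrt( 13)] 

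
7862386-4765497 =3096889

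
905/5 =181 =181.00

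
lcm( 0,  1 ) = 0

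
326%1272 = 326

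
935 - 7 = 928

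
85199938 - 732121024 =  - 646921086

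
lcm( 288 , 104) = 3744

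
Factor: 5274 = 2^1*3^2*293^1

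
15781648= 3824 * 4127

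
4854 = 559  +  4295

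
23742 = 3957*6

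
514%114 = 58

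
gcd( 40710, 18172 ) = 118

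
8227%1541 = 522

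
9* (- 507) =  - 4563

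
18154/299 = 18154/299 =60.72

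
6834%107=93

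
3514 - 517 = 2997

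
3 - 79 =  - 76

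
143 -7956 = -7813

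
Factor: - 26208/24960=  - 2^ ( - 2)*3^1*5^( - 1)* 7^1 =- 21/20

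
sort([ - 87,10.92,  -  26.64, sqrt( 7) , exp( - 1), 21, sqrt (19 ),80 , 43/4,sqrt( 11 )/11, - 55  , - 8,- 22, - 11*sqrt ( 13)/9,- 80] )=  [-87, - 80, - 55, - 26.64, - 22,-8, - 11*sqrt( 13)/9, sqrt(11) /11, exp( - 1 ),sqrt(7 ) , sqrt ( 19 ),43/4, 10.92 , 21,80 ] 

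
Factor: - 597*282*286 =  - 2^2 * 3^2* 11^1*13^1*47^1*199^1 = - 48149244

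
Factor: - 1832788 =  - 2^2*458197^1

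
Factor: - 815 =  - 5^1*163^1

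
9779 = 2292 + 7487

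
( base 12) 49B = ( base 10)695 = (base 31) md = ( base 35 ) JU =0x2B7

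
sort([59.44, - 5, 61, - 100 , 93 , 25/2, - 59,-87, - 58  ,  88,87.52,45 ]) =[ - 100 , - 87, - 59, - 58, - 5,25/2,45,59.44,61 , 87.52,88,93 ] 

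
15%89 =15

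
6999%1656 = 375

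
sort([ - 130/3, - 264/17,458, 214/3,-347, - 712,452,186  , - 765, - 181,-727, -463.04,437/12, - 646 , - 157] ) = [ - 765, - 727, - 712 ,  -  646,-463.04,-347, - 181,- 157, - 130/3, - 264/17, 437/12,214/3,186,452,458]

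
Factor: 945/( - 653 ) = -3^3*5^1*7^1*653^(- 1) 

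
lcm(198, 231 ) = 1386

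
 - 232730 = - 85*2738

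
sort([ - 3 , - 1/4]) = [ - 3, - 1/4 ] 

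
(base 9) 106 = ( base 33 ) 2L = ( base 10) 87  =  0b1010111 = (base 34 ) 2j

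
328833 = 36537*9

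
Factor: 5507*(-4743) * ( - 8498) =221965219098 = 2^1*3^2*7^1*17^1*31^1 * 607^1*5507^1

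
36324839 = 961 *37799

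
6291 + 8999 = 15290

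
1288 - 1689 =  - 401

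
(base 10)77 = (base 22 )3b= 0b1001101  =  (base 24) 35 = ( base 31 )2F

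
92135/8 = 92135/8= 11516.88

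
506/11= 46 = 46.00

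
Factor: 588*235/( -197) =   -  2^2 * 3^1*5^1*7^2*47^1*197^( - 1) =- 138180/197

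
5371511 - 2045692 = 3325819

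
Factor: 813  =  3^1*271^1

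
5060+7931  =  12991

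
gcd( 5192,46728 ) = 5192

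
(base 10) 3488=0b110110100000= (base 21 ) 7J2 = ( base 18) ADE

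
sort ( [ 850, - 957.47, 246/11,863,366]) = [ - 957.47,246/11, 366,850 , 863] 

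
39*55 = 2145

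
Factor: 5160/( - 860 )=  - 6= - 2^1*3^1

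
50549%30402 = 20147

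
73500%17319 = 4224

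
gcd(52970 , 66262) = 2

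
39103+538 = 39641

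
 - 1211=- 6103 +4892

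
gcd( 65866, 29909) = 1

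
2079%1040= 1039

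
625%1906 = 625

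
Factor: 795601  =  795601^1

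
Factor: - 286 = -2^1*11^1*13^1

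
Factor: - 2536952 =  - 2^3*11^1*127^1 * 227^1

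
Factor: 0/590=0 =0^1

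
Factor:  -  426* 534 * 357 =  - 2^2*3^3*7^1*17^1*71^1*89^1   =  - 81211788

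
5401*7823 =42252023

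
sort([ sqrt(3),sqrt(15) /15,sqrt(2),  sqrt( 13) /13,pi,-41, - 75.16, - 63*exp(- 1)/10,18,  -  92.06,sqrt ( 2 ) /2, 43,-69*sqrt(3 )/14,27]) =[ - 92.06, - 75.16, - 41, - 69 *sqrt( 3)/14, - 63 *exp (-1) /10,  sqrt(15 )/15, sqrt(13 )/13,sqrt( 2) /2,sqrt (2),sqrt(3),pi, 18, 27, 43]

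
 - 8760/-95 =92 +4/19 = 92.21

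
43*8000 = 344000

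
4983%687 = 174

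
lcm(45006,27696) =360048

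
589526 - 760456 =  - 170930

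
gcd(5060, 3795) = 1265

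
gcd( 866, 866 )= 866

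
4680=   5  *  936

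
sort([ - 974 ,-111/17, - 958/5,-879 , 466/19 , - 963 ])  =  [ - 974, - 963, - 879, - 958/5, - 111/17,466/19 ] 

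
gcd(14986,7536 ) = 2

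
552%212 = 128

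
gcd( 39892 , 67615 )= 1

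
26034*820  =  21347880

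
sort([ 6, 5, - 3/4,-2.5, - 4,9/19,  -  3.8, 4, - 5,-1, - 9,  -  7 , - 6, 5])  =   [  -  9,-7, - 6,-5, - 4, - 3.8,- 2.5, - 1,  -  3/4, 9/19, 4,5,5,6 ] 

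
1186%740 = 446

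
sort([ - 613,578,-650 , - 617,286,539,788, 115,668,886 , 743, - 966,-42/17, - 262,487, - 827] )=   [ - 966,-827, - 650, - 617, - 613, -262, - 42/17,115,286 , 487,539,578,668,  743, 788, 886] 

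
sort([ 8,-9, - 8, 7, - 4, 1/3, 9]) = [ - 9, - 8, - 4,1/3  ,  7, 8, 9] 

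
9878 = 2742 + 7136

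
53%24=5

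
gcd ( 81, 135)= 27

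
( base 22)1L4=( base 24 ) 1fe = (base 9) 1265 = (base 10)950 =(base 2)1110110110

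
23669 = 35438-11769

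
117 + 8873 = 8990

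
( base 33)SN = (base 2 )1110110011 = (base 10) 947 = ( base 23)1I4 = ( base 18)2GB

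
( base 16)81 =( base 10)129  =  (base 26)4p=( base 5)1004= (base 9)153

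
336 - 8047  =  -7711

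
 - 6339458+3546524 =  - 2792934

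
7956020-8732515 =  - 776495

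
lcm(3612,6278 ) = 263676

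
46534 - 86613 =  - 40079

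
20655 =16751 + 3904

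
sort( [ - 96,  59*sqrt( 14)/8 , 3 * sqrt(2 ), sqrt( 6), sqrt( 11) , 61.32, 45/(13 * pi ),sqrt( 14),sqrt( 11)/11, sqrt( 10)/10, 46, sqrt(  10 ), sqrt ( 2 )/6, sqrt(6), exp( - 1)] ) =[ - 96,sqrt ( 2 )/6,sqrt( 11)/11, sqrt(10 ) /10, exp( - 1 ), 45/(  13*pi) , sqrt( 6 ) , sqrt( 6),sqrt( 10 ), sqrt( 11), sqrt( 14),3*sqrt ( 2 ),59*sqrt ( 14 ) /8,46,61.32] 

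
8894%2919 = 137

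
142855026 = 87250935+55604091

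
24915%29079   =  24915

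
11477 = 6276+5201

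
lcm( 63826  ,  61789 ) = 5808166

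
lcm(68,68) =68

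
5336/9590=2668/4795 = 0.56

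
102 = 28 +74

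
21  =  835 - 814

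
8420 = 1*8420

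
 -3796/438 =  - 26/3 =- 8.67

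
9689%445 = 344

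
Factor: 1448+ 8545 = 3^1* 3331^1 = 9993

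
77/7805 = 11/1115 = 0.01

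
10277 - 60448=-50171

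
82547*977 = 80648419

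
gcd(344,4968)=8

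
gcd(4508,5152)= 644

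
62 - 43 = 19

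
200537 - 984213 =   -  783676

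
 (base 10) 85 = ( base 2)1010101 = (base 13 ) 67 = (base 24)3d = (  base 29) 2R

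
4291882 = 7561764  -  3269882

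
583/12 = 583/12 = 48.58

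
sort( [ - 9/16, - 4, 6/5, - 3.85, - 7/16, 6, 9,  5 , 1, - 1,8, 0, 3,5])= [ - 4, - 3.85 ,-1, - 9/16, - 7/16, 0, 1,  6/5, 3,5,  5 , 6, 8,9 ] 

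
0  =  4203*0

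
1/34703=1/34703 = 0.00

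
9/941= 9/941  =  0.01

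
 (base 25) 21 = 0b110011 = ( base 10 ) 51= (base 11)47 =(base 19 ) 2d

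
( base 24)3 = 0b11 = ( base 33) 3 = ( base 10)3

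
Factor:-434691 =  - 3^2 *48299^1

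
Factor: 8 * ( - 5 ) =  - 40 = - 2^3* 5^1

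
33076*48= 1587648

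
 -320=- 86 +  - 234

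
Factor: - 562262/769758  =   - 3^( -1)*11^( - 1 )*107^( - 1) * 109^( - 1 )*281131^1=- 281131/384879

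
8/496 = 1/62= 0.02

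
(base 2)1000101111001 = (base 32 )4BP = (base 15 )14D3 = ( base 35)3ms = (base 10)4473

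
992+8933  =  9925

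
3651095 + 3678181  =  7329276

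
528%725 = 528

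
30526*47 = 1434722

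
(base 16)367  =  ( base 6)4011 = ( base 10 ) 871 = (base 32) R7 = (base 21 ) 1ka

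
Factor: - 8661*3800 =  - 32911800 = - 2^3* 3^1 * 5^2*19^1*2887^1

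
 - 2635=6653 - 9288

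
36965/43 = 36965/43 = 859.65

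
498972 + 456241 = 955213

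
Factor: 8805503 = 7^1*263^1 * 4783^1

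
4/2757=4/2757 = 0.00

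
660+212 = 872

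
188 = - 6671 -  - 6859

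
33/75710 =33/75710 = 0.00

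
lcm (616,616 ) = 616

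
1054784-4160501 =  - 3105717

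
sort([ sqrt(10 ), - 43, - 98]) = [ - 98,-43,sqrt(10)]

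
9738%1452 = 1026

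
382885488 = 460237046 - 77351558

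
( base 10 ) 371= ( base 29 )CN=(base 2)101110011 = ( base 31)BU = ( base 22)GJ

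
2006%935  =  136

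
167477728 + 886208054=1053685782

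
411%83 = 79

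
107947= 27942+80005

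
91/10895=91/10895  =  0.01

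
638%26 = 14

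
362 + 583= 945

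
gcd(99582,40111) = 1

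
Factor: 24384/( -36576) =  - 2/3 = - 2^1*3^( - 1)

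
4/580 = 1/145=0.01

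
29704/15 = 29704/15 = 1980.27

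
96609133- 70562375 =26046758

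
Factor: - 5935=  - 5^1*1187^1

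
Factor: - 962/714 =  - 3^(-1)*7^ ( - 1 ) * 13^1*17^( - 1 )*37^1 = - 481/357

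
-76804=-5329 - 71475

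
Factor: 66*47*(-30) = - 93060 = - 2^2*3^2*5^1*11^1*47^1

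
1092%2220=1092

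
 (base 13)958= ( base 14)81c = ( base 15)714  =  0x63a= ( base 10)1594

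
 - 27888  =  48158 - 76046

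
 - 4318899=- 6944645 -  - 2625746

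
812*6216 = 5047392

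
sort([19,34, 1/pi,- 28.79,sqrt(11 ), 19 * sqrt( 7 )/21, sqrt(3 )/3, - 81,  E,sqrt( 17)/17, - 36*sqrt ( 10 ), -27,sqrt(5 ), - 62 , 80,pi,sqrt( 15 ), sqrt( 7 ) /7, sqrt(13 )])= [ - 36*  sqrt( 10 ), - 81,  -  62 , - 28.79, - 27,sqrt(17 )/17,1/pi, sqrt( 7)/7, sqrt( 3) /3,sqrt(5 ),19*sqrt(7)/21,  E, pi,sqrt(11 ),  sqrt( 13 ), sqrt( 15 ),19,34,80 ] 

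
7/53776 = 7/53776 = 0.00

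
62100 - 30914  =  31186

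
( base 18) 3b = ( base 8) 101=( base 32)21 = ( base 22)2L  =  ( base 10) 65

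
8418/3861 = 2806/1287 = 2.18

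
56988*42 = 2393496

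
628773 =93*6761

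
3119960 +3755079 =6875039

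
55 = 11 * 5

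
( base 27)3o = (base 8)151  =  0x69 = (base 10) 105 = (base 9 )126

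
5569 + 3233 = 8802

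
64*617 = 39488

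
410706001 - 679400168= - 268694167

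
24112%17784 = 6328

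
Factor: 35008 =2^6*547^1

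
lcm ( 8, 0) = 0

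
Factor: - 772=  - 2^2*193^1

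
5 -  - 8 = 13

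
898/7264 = 449/3632 = 0.12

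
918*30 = 27540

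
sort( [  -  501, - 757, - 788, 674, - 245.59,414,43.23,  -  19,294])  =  [ - 788, - 757, -501, - 245.59, -19,43.23, 294, 414,674] 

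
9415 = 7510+1905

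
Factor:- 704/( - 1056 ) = 2^1 * 3^( - 1) = 2/3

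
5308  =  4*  1327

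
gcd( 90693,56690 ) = 1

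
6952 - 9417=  - 2465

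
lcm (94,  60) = 2820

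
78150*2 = 156300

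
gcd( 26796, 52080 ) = 84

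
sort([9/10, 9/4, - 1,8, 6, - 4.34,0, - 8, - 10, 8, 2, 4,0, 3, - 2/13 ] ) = [ - 10, - 8, - 4.34, - 1, - 2/13, 0, 0,  9/10 , 2, 9/4,3, 4, 6, 8, 8] 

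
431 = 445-14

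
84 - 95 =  - 11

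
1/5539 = 1/5539= 0.00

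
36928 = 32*1154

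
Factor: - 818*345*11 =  - 3104310=- 2^1*3^1*5^1*11^1*23^1*409^1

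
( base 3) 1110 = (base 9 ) 43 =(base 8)47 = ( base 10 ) 39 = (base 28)1B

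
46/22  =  2 + 1/11  =  2.09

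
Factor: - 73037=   -  73037^1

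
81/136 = 81/136 = 0.60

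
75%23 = 6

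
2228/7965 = 2228/7965 = 0.28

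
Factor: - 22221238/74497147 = -2^1 *13^1*37^1*23099^1*74497147^( -1)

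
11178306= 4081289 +7097017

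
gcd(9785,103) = 103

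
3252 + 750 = 4002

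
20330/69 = 294 +44/69=294.64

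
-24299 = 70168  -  94467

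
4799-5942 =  - 1143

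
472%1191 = 472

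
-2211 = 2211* ( - 1 ) 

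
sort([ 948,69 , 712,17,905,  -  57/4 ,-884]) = [  -  884 , - 57/4,17,  69, 712 , 905, 948]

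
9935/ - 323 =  - 31 + 78/323= - 30.76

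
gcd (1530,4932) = 18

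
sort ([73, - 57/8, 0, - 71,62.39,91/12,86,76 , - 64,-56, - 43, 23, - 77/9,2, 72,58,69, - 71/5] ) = [ - 71, - 64,- 56, - 43,- 71/5 , - 77/9, - 57/8,0,2,91/12,23,58,62.39,69, 72, 73, 76, 86]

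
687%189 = 120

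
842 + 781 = 1623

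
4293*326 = 1399518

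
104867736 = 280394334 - 175526598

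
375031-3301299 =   -  2926268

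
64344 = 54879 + 9465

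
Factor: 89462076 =2^2*3^1*11^2*61613^1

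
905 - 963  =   - 58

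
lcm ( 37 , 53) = 1961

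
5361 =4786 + 575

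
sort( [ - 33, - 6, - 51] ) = [ - 51, - 33, - 6] 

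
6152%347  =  253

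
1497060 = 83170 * 18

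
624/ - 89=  - 624/89 = -7.01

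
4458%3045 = 1413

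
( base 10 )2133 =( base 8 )4125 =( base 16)855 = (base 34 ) 1sp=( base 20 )56d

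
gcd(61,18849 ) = 61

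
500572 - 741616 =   -  241044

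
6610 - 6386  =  224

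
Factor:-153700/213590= - 2^1*5^1*13^( - 1)*29^1*31^( - 1) = - 290/403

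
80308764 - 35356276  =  44952488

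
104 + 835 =939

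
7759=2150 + 5609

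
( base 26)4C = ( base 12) 98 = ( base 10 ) 116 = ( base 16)74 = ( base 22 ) 56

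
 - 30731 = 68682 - 99413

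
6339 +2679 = 9018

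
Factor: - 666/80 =-2^ ( - 3)*3^2*5^(  -  1) *37^1 = - 333/40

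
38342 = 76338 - 37996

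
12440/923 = 12440/923 = 13.48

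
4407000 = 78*56500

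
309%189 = 120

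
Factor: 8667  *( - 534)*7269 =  - 33642225882=-  2^1*3^6*89^1*107^1*2423^1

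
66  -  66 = 0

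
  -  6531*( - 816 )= 5329296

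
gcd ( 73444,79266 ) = 2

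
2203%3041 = 2203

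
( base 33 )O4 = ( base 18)284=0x31C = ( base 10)796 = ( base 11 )664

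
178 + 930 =1108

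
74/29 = 2 + 16/29  =  2.55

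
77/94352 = 77/94352 = 0.00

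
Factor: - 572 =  - 2^2*11^1*13^1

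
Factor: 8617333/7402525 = 5^( - 2)*13^( - 1)*22777^( - 1)*8617333^1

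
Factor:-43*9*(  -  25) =3^2*5^2 * 43^1 = 9675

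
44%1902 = 44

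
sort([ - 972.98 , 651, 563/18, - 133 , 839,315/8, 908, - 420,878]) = [ - 972.98, - 420, - 133, 563/18, 315/8 , 651,839 , 878,908 ]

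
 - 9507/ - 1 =9507 + 0/1 = 9507.00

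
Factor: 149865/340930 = 2^( - 1 )*3^1 * 97^1*331^( - 1 ) = 291/662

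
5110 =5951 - 841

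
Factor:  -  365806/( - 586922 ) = 493/791 = 7^( - 1 ) * 17^1*29^1*113^ ( - 1 ) 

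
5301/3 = 1767  =  1767.00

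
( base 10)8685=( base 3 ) 102220200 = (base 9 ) 12820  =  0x21ed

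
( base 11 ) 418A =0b1010110100111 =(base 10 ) 5543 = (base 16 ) 15A7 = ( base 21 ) cbk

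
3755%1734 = 287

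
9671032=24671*392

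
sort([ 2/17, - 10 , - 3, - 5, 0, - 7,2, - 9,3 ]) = [ - 10, - 9, - 7, - 5, - 3 , 0, 2/17,2,3 ]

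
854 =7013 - 6159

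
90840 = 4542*20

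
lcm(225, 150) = 450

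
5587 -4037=1550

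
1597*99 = 158103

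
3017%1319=379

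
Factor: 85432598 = 2^1*42716299^1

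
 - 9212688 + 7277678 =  - 1935010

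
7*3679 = 25753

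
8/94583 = 8/94583 = 0.00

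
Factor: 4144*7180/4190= 2^5 * 7^1*37^1*359^1*419^ ( - 1) = 2975392/419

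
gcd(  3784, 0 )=3784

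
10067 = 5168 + 4899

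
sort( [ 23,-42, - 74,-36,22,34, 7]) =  [-74, - 42,-36, 7, 22, 23,34]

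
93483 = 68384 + 25099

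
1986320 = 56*35470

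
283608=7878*36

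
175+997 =1172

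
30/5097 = 10/1699 = 0.01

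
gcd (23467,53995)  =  1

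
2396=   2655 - 259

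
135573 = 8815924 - 8680351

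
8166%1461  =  861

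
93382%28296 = 8494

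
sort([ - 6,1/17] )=[ -6,1/17]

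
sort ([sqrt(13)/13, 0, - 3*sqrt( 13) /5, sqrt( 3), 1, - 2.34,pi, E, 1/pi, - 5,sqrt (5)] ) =[ - 5, - 2.34,  -  3*sqrt( 13 ) /5, 0, sqrt( 13)/13, 1/pi, 1,sqrt(3), sqrt( 5 ),E,pi ]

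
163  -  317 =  - 154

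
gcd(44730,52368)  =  6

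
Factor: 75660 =2^2*3^1*5^1 * 13^1 * 97^1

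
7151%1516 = 1087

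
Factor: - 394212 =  - 2^2 * 3^1*7^1 * 13^1*19^2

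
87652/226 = 43826/113 = 387.84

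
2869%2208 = 661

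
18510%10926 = 7584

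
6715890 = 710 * 9459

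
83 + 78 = 161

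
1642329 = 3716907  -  2074578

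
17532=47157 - 29625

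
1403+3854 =5257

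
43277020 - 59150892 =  - 15873872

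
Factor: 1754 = 2^1*877^1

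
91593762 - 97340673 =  - 5746911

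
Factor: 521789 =521789^1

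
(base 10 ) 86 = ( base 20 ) 46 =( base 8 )126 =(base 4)1112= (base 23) 3H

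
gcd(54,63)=9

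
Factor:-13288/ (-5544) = 3^( - 2) * 7^ (  -  1) * 151^1 = 151/63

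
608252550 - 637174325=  - 28921775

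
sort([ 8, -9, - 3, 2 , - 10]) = [ - 10, - 9, - 3, 2, 8]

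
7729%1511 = 174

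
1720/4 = 430 = 430.00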